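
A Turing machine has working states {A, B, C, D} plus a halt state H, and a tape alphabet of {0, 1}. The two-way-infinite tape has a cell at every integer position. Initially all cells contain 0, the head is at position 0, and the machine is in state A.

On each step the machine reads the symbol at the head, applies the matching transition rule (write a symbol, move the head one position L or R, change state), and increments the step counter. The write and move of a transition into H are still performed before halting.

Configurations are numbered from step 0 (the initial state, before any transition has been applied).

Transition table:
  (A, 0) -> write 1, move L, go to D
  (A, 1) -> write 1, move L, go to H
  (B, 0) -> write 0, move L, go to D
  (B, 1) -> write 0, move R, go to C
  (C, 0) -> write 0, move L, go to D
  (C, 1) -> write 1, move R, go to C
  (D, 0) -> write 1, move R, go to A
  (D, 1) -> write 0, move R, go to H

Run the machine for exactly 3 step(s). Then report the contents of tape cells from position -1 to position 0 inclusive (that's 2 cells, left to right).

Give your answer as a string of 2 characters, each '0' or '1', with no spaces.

Answer: 11

Derivation:
Step 1: in state A at pos 0, read 0 -> (A,0)->write 1,move L,goto D. Now: state=D, head=-1, tape[-2..1]=0010 (head:  ^)
Step 2: in state D at pos -1, read 0 -> (D,0)->write 1,move R,goto A. Now: state=A, head=0, tape[-2..1]=0110 (head:   ^)
Step 3: in state A at pos 0, read 1 -> (A,1)->write 1,move L,goto H. Now: state=H, head=-1, tape[-2..1]=0110 (head:  ^)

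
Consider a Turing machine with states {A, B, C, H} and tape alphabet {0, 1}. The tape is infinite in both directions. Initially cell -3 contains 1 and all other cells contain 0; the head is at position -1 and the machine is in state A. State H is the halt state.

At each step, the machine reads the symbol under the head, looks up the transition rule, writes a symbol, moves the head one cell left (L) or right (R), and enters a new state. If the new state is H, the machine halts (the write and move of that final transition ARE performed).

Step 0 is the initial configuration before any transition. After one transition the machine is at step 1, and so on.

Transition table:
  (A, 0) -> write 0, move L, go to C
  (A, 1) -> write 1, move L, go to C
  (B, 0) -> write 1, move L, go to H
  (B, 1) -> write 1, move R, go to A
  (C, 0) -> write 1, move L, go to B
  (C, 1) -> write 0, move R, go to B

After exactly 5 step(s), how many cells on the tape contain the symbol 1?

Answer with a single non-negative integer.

Step 1: in state A at pos -1, read 0 -> (A,0)->write 0,move L,goto C. Now: state=C, head=-2, tape[-4..0]=01000 (head:   ^)
Step 2: in state C at pos -2, read 0 -> (C,0)->write 1,move L,goto B. Now: state=B, head=-3, tape[-4..0]=01100 (head:  ^)
Step 3: in state B at pos -3, read 1 -> (B,1)->write 1,move R,goto A. Now: state=A, head=-2, tape[-4..0]=01100 (head:   ^)
Step 4: in state A at pos -2, read 1 -> (A,1)->write 1,move L,goto C. Now: state=C, head=-3, tape[-4..0]=01100 (head:  ^)
Step 5: in state C at pos -3, read 1 -> (C,1)->write 0,move R,goto B. Now: state=B, head=-2, tape[-4..0]=00100 (head:   ^)
Cells containing 1 after step 5: {-2} -> 1 cell(s)

Answer: 1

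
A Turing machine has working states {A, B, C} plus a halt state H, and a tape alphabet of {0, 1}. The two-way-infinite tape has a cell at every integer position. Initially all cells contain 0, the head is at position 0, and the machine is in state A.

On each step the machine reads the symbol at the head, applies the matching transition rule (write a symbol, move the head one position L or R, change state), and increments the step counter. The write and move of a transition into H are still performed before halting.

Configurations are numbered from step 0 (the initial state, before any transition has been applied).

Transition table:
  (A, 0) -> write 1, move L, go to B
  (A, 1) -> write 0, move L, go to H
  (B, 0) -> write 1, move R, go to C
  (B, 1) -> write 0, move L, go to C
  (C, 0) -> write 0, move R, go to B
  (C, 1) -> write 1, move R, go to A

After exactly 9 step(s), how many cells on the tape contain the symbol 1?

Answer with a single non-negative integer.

Answer: 2

Derivation:
Step 1: in state A at pos 0, read 0 -> (A,0)->write 1,move L,goto B. Now: state=B, head=-1, tape[-2..1]=0010 (head:  ^)
Step 2: in state B at pos -1, read 0 -> (B,0)->write 1,move R,goto C. Now: state=C, head=0, tape[-2..1]=0110 (head:   ^)
Step 3: in state C at pos 0, read 1 -> (C,1)->write 1,move R,goto A. Now: state=A, head=1, tape[-2..2]=01100 (head:    ^)
Step 4: in state A at pos 1, read 0 -> (A,0)->write 1,move L,goto B. Now: state=B, head=0, tape[-2..2]=01110 (head:   ^)
Step 5: in state B at pos 0, read 1 -> (B,1)->write 0,move L,goto C. Now: state=C, head=-1, tape[-2..2]=01010 (head:  ^)
Step 6: in state C at pos -1, read 1 -> (C,1)->write 1,move R,goto A. Now: state=A, head=0, tape[-2..2]=01010 (head:   ^)
Step 7: in state A at pos 0, read 0 -> (A,0)->write 1,move L,goto B. Now: state=B, head=-1, tape[-2..2]=01110 (head:  ^)
Step 8: in state B at pos -1, read 1 -> (B,1)->write 0,move L,goto C. Now: state=C, head=-2, tape[-3..2]=000110 (head:  ^)
Step 9: in state C at pos -2, read 0 -> (C,0)->write 0,move R,goto B. Now: state=B, head=-1, tape[-3..2]=000110 (head:   ^)
Cells containing 1 after step 9: {0, 1} -> 2 cell(s)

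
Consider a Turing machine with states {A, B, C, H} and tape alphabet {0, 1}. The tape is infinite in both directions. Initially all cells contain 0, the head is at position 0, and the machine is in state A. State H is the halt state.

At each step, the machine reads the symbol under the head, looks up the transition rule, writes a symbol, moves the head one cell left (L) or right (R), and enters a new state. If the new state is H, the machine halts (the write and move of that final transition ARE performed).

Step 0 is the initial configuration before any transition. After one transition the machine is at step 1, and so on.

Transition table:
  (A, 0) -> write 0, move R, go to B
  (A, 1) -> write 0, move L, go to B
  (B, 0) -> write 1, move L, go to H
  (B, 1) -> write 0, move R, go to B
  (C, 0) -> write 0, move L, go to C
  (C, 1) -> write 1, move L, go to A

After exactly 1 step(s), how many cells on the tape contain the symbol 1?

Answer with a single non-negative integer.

Step 1: in state A at pos 0, read 0 -> (A,0)->write 0,move R,goto B. Now: state=B, head=1, tape[-1..2]=0000 (head:   ^)
No cell contains 1 after step 1 -> 0 cell(s)

Answer: 0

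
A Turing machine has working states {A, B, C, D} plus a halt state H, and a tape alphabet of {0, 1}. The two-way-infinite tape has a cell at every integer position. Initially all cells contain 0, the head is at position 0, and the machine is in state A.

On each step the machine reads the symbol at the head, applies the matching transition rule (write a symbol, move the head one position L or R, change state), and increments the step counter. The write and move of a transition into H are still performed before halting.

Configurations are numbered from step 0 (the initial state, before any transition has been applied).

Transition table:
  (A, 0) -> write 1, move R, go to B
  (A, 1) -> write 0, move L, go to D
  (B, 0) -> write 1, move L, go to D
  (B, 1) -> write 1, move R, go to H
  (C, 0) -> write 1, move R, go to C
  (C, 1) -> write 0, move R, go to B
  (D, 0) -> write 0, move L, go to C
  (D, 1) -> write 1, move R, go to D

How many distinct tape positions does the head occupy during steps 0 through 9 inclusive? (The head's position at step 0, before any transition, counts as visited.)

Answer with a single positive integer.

Step 1: in state A at pos 0, read 0 -> (A,0)->write 1,move R,goto B. Now: state=B, head=1, tape[-1..2]=0100 (head:   ^)
Step 2: in state B at pos 1, read 0 -> (B,0)->write 1,move L,goto D. Now: state=D, head=0, tape[-1..2]=0110 (head:  ^)
Step 3: in state D at pos 0, read 1 -> (D,1)->write 1,move R,goto D. Now: state=D, head=1, tape[-1..2]=0110 (head:   ^)
Step 4: in state D at pos 1, read 1 -> (D,1)->write 1,move R,goto D. Now: state=D, head=2, tape[-1..3]=01100 (head:    ^)
Step 5: in state D at pos 2, read 0 -> (D,0)->write 0,move L,goto C. Now: state=C, head=1, tape[-1..3]=01100 (head:   ^)
Step 6: in state C at pos 1, read 1 -> (C,1)->write 0,move R,goto B. Now: state=B, head=2, tape[-1..3]=01000 (head:    ^)
Step 7: in state B at pos 2, read 0 -> (B,0)->write 1,move L,goto D. Now: state=D, head=1, tape[-1..3]=01010 (head:   ^)
Step 8: in state D at pos 1, read 0 -> (D,0)->write 0,move L,goto C. Now: state=C, head=0, tape[-1..3]=01010 (head:  ^)
Step 9: in state C at pos 0, read 1 -> (C,1)->write 0,move R,goto B. Now: state=B, head=1, tape[-1..3]=00010 (head:   ^)
Head positions at steps 0..9: starting at 0, distinct positions visited = {0, 1, 2} -> 3 position(s)

Answer: 3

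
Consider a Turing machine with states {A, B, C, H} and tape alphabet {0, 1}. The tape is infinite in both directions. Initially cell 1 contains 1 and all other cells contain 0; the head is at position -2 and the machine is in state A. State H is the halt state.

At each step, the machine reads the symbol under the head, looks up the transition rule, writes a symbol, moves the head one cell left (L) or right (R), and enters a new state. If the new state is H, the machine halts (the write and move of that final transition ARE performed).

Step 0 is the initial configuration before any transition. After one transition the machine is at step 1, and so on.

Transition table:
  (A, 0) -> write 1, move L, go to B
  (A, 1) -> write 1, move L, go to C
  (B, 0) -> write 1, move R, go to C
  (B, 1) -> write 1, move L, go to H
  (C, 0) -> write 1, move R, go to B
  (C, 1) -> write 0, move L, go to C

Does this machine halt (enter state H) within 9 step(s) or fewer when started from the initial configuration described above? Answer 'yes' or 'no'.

Step 1: in state A at pos -2, read 0 -> (A,0)->write 1,move L,goto B. Now: state=B, head=-3, tape[-4..2]=0010010 (head:  ^)
Step 2: in state B at pos -3, read 0 -> (B,0)->write 1,move R,goto C. Now: state=C, head=-2, tape[-4..2]=0110010 (head:   ^)
Step 3: in state C at pos -2, read 1 -> (C,1)->write 0,move L,goto C. Now: state=C, head=-3, tape[-4..2]=0100010 (head:  ^)
Step 4: in state C at pos -3, read 1 -> (C,1)->write 0,move L,goto C. Now: state=C, head=-4, tape[-5..2]=00000010 (head:  ^)
Step 5: in state C at pos -4, read 0 -> (C,0)->write 1,move R,goto B. Now: state=B, head=-3, tape[-5..2]=01000010 (head:   ^)
Step 6: in state B at pos -3, read 0 -> (B,0)->write 1,move R,goto C. Now: state=C, head=-2, tape[-5..2]=01100010 (head:    ^)
Step 7: in state C at pos -2, read 0 -> (C,0)->write 1,move R,goto B. Now: state=B, head=-1, tape[-5..2]=01110010 (head:     ^)
Step 8: in state B at pos -1, read 0 -> (B,0)->write 1,move R,goto C. Now: state=C, head=0, tape[-5..2]=01111010 (head:      ^)
Step 9: in state C at pos 0, read 0 -> (C,0)->write 1,move R,goto B. Now: state=B, head=1, tape[-5..2]=01111110 (head:       ^)
After 9 step(s): state = B (not H) -> not halted within 9 -> no

Answer: no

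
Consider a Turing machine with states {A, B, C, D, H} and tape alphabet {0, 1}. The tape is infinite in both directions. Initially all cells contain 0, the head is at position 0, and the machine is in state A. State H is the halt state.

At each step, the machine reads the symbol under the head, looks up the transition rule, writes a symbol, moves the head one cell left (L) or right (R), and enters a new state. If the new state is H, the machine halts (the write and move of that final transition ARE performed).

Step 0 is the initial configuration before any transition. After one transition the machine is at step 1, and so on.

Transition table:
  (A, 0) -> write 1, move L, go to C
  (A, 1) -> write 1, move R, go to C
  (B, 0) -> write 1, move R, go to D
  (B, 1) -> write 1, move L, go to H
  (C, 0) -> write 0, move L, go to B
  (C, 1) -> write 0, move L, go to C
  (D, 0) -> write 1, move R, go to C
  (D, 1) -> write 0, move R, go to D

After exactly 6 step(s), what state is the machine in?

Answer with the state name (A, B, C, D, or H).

Step 1: in state A at pos 0, read 0 -> (A,0)->write 1,move L,goto C. Now: state=C, head=-1, tape[-2..1]=0010 (head:  ^)
Step 2: in state C at pos -1, read 0 -> (C,0)->write 0,move L,goto B. Now: state=B, head=-2, tape[-3..1]=00010 (head:  ^)
Step 3: in state B at pos -2, read 0 -> (B,0)->write 1,move R,goto D. Now: state=D, head=-1, tape[-3..1]=01010 (head:   ^)
Step 4: in state D at pos -1, read 0 -> (D,0)->write 1,move R,goto C. Now: state=C, head=0, tape[-3..1]=01110 (head:    ^)
Step 5: in state C at pos 0, read 1 -> (C,1)->write 0,move L,goto C. Now: state=C, head=-1, tape[-3..1]=01100 (head:   ^)
Step 6: in state C at pos -1, read 1 -> (C,1)->write 0,move L,goto C. Now: state=C, head=-2, tape[-3..1]=01000 (head:  ^)

Answer: C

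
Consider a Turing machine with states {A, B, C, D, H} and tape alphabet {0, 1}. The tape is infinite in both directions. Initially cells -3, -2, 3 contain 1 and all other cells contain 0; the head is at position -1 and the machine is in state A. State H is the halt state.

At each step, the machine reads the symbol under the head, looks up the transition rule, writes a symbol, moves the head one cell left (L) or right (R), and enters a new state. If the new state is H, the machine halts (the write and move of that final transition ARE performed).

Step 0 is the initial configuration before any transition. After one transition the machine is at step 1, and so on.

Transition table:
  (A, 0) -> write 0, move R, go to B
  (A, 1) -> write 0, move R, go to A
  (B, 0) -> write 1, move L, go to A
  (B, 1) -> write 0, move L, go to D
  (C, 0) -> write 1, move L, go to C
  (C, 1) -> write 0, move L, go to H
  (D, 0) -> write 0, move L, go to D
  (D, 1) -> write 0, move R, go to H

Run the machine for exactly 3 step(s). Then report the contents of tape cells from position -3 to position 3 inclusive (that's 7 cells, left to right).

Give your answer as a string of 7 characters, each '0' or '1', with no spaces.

Step 1: in state A at pos -1, read 0 -> (A,0)->write 0,move R,goto B. Now: state=B, head=0, tape[-4..4]=011000010 (head:     ^)
Step 2: in state B at pos 0, read 0 -> (B,0)->write 1,move L,goto A. Now: state=A, head=-1, tape[-4..4]=011010010 (head:    ^)
Step 3: in state A at pos -1, read 0 -> (A,0)->write 0,move R,goto B. Now: state=B, head=0, tape[-4..4]=011010010 (head:     ^)

Answer: 1101001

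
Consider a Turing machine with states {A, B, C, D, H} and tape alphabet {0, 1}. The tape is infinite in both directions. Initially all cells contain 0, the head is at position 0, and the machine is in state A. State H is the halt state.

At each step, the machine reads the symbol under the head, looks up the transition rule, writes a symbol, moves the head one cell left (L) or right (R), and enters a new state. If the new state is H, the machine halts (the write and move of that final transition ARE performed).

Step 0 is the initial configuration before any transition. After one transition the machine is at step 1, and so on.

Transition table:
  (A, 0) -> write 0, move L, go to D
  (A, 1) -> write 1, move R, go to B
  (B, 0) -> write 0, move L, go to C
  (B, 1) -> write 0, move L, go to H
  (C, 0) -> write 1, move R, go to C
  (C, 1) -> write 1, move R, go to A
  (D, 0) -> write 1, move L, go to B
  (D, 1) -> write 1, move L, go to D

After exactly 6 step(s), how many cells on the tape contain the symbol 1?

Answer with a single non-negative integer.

Answer: 3

Derivation:
Step 1: in state A at pos 0, read 0 -> (A,0)->write 0,move L,goto D. Now: state=D, head=-1, tape[-2..1]=0000 (head:  ^)
Step 2: in state D at pos -1, read 0 -> (D,0)->write 1,move L,goto B. Now: state=B, head=-2, tape[-3..1]=00100 (head:  ^)
Step 3: in state B at pos -2, read 0 -> (B,0)->write 0,move L,goto C. Now: state=C, head=-3, tape[-4..1]=000100 (head:  ^)
Step 4: in state C at pos -3, read 0 -> (C,0)->write 1,move R,goto C. Now: state=C, head=-2, tape[-4..1]=010100 (head:   ^)
Step 5: in state C at pos -2, read 0 -> (C,0)->write 1,move R,goto C. Now: state=C, head=-1, tape[-4..1]=011100 (head:    ^)
Step 6: in state C at pos -1, read 1 -> (C,1)->write 1,move R,goto A. Now: state=A, head=0, tape[-4..1]=011100 (head:     ^)
Cells containing 1 after step 6: {-3, -2, -1} -> 3 cell(s)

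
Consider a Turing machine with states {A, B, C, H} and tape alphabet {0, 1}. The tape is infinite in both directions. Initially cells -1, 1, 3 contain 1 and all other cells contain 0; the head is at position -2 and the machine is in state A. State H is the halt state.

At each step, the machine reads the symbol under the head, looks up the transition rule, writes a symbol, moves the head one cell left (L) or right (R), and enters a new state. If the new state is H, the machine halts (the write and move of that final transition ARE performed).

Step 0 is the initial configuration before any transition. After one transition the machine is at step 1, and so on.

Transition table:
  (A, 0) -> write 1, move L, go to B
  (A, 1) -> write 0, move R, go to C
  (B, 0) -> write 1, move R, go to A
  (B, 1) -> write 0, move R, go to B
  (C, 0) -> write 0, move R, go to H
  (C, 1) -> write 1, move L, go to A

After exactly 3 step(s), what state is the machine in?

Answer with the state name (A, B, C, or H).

Answer: C

Derivation:
Step 1: in state A at pos -2, read 0 -> (A,0)->write 1,move L,goto B. Now: state=B, head=-3, tape[-4..4]=001101010 (head:  ^)
Step 2: in state B at pos -3, read 0 -> (B,0)->write 1,move R,goto A. Now: state=A, head=-2, tape[-4..4]=011101010 (head:   ^)
Step 3: in state A at pos -2, read 1 -> (A,1)->write 0,move R,goto C. Now: state=C, head=-1, tape[-4..4]=010101010 (head:    ^)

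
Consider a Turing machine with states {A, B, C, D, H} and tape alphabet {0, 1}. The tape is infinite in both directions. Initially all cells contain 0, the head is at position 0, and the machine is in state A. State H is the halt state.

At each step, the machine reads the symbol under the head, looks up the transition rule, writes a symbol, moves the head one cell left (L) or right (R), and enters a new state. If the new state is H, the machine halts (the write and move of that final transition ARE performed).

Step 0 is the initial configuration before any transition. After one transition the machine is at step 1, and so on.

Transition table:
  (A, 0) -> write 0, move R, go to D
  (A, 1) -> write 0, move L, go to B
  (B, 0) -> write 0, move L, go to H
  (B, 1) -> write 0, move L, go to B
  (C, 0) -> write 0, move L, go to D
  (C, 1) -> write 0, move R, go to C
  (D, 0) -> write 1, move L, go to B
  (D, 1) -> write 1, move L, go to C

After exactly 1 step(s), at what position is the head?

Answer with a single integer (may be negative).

Answer: 1

Derivation:
Step 1: in state A at pos 0, read 0 -> (A,0)->write 0,move R,goto D. Now: state=D, head=1, tape[-1..2]=0000 (head:   ^)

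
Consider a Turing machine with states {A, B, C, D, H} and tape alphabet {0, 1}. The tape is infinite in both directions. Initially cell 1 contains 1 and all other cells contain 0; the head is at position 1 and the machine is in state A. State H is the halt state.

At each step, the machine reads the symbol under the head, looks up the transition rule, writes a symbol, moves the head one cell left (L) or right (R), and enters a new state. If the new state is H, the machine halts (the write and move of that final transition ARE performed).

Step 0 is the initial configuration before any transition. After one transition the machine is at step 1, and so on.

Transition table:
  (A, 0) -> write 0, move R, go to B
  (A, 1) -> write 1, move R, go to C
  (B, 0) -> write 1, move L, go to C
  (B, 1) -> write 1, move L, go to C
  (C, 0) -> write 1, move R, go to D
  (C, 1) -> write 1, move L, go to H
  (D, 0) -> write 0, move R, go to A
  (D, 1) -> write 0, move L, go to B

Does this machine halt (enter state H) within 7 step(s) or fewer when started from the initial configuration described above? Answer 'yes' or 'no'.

Answer: no

Derivation:
Step 1: in state A at pos 1, read 1 -> (A,1)->write 1,move R,goto C. Now: state=C, head=2, tape[0..3]=0100 (head:   ^)
Step 2: in state C at pos 2, read 0 -> (C,0)->write 1,move R,goto D. Now: state=D, head=3, tape[0..4]=01100 (head:    ^)
Step 3: in state D at pos 3, read 0 -> (D,0)->write 0,move R,goto A. Now: state=A, head=4, tape[0..5]=011000 (head:     ^)
Step 4: in state A at pos 4, read 0 -> (A,0)->write 0,move R,goto B. Now: state=B, head=5, tape[0..6]=0110000 (head:      ^)
Step 5: in state B at pos 5, read 0 -> (B,0)->write 1,move L,goto C. Now: state=C, head=4, tape[0..6]=0110010 (head:     ^)
Step 6: in state C at pos 4, read 0 -> (C,0)->write 1,move R,goto D. Now: state=D, head=5, tape[0..6]=0110110 (head:      ^)
Step 7: in state D at pos 5, read 1 -> (D,1)->write 0,move L,goto B. Now: state=B, head=4, tape[0..6]=0110100 (head:     ^)
After 7 step(s): state = B (not H) -> not halted within 7 -> no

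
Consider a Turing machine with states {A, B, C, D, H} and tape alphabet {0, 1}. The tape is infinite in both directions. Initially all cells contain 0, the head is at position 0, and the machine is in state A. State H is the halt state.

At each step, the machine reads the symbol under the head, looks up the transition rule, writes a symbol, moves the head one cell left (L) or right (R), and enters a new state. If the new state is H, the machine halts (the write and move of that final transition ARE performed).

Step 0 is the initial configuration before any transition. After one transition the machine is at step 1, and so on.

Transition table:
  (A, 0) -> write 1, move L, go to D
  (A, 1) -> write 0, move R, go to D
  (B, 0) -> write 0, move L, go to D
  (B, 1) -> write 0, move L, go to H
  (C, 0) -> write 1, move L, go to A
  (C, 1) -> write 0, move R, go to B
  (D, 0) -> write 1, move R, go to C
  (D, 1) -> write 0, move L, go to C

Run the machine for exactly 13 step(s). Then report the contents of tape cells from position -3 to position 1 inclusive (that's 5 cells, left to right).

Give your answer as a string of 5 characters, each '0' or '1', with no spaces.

Step 1: in state A at pos 0, read 0 -> (A,0)->write 1,move L,goto D. Now: state=D, head=-1, tape[-2..1]=0010 (head:  ^)
Step 2: in state D at pos -1, read 0 -> (D,0)->write 1,move R,goto C. Now: state=C, head=0, tape[-2..1]=0110 (head:   ^)
Step 3: in state C at pos 0, read 1 -> (C,1)->write 0,move R,goto B. Now: state=B, head=1, tape[-2..2]=01000 (head:    ^)
Step 4: in state B at pos 1, read 0 -> (B,0)->write 0,move L,goto D. Now: state=D, head=0, tape[-2..2]=01000 (head:   ^)
Step 5: in state D at pos 0, read 0 -> (D,0)->write 1,move R,goto C. Now: state=C, head=1, tape[-2..2]=01100 (head:    ^)
Step 6: in state C at pos 1, read 0 -> (C,0)->write 1,move L,goto A. Now: state=A, head=0, tape[-2..2]=01110 (head:   ^)
Step 7: in state A at pos 0, read 1 -> (A,1)->write 0,move R,goto D. Now: state=D, head=1, tape[-2..2]=01010 (head:    ^)
Step 8: in state D at pos 1, read 1 -> (D,1)->write 0,move L,goto C. Now: state=C, head=0, tape[-2..2]=01000 (head:   ^)
Step 9: in state C at pos 0, read 0 -> (C,0)->write 1,move L,goto A. Now: state=A, head=-1, tape[-2..2]=01100 (head:  ^)
Step 10: in state A at pos -1, read 1 -> (A,1)->write 0,move R,goto D. Now: state=D, head=0, tape[-2..2]=00100 (head:   ^)
Step 11: in state D at pos 0, read 1 -> (D,1)->write 0,move L,goto C. Now: state=C, head=-1, tape[-2..2]=00000 (head:  ^)
Step 12: in state C at pos -1, read 0 -> (C,0)->write 1,move L,goto A. Now: state=A, head=-2, tape[-3..2]=001000 (head:  ^)
Step 13: in state A at pos -2, read 0 -> (A,0)->write 1,move L,goto D. Now: state=D, head=-3, tape[-4..2]=0011000 (head:  ^)

Answer: 01100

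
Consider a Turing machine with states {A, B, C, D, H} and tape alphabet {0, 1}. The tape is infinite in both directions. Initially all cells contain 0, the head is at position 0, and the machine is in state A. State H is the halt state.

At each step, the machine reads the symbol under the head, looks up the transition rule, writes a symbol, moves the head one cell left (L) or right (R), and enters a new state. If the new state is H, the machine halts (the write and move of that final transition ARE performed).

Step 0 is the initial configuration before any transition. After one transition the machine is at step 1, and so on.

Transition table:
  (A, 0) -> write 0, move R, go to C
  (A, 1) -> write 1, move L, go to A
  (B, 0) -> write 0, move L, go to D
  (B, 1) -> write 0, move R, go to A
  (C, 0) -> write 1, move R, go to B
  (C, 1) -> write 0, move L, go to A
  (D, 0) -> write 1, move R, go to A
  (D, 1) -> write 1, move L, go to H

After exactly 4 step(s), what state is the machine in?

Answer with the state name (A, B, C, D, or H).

Step 1: in state A at pos 0, read 0 -> (A,0)->write 0,move R,goto C. Now: state=C, head=1, tape[-1..2]=0000 (head:   ^)
Step 2: in state C at pos 1, read 0 -> (C,0)->write 1,move R,goto B. Now: state=B, head=2, tape[-1..3]=00100 (head:    ^)
Step 3: in state B at pos 2, read 0 -> (B,0)->write 0,move L,goto D. Now: state=D, head=1, tape[-1..3]=00100 (head:   ^)
Step 4: in state D at pos 1, read 1 -> (D,1)->write 1,move L,goto H. Now: state=H, head=0, tape[-1..3]=00100 (head:  ^)

Answer: H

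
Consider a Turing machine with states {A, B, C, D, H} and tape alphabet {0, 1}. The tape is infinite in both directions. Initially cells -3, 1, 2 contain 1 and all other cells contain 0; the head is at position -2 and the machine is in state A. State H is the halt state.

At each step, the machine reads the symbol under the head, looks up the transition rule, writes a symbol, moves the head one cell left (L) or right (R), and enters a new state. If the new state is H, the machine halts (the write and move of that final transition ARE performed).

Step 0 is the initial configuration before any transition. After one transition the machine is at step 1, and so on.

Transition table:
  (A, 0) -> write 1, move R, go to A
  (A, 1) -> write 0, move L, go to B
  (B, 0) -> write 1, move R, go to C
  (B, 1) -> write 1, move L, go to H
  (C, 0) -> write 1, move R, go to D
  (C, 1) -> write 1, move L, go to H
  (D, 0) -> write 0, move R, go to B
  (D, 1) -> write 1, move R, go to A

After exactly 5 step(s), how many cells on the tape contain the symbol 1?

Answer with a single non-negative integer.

Answer: 5

Derivation:
Step 1: in state A at pos -2, read 0 -> (A,0)->write 1,move R,goto A. Now: state=A, head=-1, tape[-4..3]=01100110 (head:    ^)
Step 2: in state A at pos -1, read 0 -> (A,0)->write 1,move R,goto A. Now: state=A, head=0, tape[-4..3]=01110110 (head:     ^)
Step 3: in state A at pos 0, read 0 -> (A,0)->write 1,move R,goto A. Now: state=A, head=1, tape[-4..3]=01111110 (head:      ^)
Step 4: in state A at pos 1, read 1 -> (A,1)->write 0,move L,goto B. Now: state=B, head=0, tape[-4..3]=01111010 (head:     ^)
Step 5: in state B at pos 0, read 1 -> (B,1)->write 1,move L,goto H. Now: state=H, head=-1, tape[-4..3]=01111010 (head:    ^)
Cells containing 1 after step 5: {-3, -2, -1, 0, 2} -> 5 cell(s)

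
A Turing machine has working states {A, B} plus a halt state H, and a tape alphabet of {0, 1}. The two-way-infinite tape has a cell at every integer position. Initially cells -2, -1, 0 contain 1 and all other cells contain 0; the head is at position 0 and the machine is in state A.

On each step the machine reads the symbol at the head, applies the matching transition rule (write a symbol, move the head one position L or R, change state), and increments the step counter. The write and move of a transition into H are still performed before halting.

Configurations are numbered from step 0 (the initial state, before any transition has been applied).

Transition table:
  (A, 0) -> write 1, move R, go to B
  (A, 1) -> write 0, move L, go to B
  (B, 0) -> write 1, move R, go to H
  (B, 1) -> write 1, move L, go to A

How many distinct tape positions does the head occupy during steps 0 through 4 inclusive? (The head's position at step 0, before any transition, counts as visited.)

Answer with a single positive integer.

Answer: 4

Derivation:
Step 1: in state A at pos 0, read 1 -> (A,1)->write 0,move L,goto B. Now: state=B, head=-1, tape[-3..1]=01100 (head:   ^)
Step 2: in state B at pos -1, read 1 -> (B,1)->write 1,move L,goto A. Now: state=A, head=-2, tape[-3..1]=01100 (head:  ^)
Step 3: in state A at pos -2, read 1 -> (A,1)->write 0,move L,goto B. Now: state=B, head=-3, tape[-4..1]=000100 (head:  ^)
Step 4: in state B at pos -3, read 0 -> (B,0)->write 1,move R,goto H. Now: state=H, head=-2, tape[-4..1]=010100 (head:   ^)
Head positions at steps 0..4: starting at 0, distinct positions visited = {-3, -2, -1, 0} -> 4 position(s)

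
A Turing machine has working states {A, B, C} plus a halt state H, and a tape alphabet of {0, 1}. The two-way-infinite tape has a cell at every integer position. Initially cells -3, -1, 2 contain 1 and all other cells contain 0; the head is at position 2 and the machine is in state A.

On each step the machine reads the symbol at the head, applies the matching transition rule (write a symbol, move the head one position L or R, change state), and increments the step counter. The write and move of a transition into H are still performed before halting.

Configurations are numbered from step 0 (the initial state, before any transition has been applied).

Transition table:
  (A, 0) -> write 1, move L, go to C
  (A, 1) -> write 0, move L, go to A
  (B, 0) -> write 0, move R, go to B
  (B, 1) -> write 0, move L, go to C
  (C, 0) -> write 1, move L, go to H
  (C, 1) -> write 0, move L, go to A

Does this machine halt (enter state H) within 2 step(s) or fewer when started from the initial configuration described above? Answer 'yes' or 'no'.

Step 1: in state A at pos 2, read 1 -> (A,1)->write 0,move L,goto A. Now: state=A, head=1, tape[-4..3]=01010000 (head:      ^)
Step 2: in state A at pos 1, read 0 -> (A,0)->write 1,move L,goto C. Now: state=C, head=0, tape[-4..3]=01010100 (head:     ^)
After 2 step(s): state = C (not H) -> not halted within 2 -> no

Answer: no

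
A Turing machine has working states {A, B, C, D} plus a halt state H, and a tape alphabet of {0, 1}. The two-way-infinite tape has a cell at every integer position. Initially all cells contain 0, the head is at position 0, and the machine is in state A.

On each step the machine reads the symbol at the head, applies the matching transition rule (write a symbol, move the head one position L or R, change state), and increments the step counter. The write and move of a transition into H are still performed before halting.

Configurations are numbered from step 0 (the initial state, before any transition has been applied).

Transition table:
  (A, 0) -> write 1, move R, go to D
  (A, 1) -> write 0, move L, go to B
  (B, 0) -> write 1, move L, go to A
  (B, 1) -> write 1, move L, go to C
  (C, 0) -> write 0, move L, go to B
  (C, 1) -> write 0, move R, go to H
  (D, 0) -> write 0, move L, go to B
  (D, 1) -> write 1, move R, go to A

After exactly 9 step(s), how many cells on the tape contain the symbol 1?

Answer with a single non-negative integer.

Answer: 4

Derivation:
Step 1: in state A at pos 0, read 0 -> (A,0)->write 1,move R,goto D. Now: state=D, head=1, tape[-1..2]=0100 (head:   ^)
Step 2: in state D at pos 1, read 0 -> (D,0)->write 0,move L,goto B. Now: state=B, head=0, tape[-1..2]=0100 (head:  ^)
Step 3: in state B at pos 0, read 1 -> (B,1)->write 1,move L,goto C. Now: state=C, head=-1, tape[-2..2]=00100 (head:  ^)
Step 4: in state C at pos -1, read 0 -> (C,0)->write 0,move L,goto B. Now: state=B, head=-2, tape[-3..2]=000100 (head:  ^)
Step 5: in state B at pos -2, read 0 -> (B,0)->write 1,move L,goto A. Now: state=A, head=-3, tape[-4..2]=0010100 (head:  ^)
Step 6: in state A at pos -3, read 0 -> (A,0)->write 1,move R,goto D. Now: state=D, head=-2, tape[-4..2]=0110100 (head:   ^)
Step 7: in state D at pos -2, read 1 -> (D,1)->write 1,move R,goto A. Now: state=A, head=-1, tape[-4..2]=0110100 (head:    ^)
Step 8: in state A at pos -1, read 0 -> (A,0)->write 1,move R,goto D. Now: state=D, head=0, tape[-4..2]=0111100 (head:     ^)
Step 9: in state D at pos 0, read 1 -> (D,1)->write 1,move R,goto A. Now: state=A, head=1, tape[-4..2]=0111100 (head:      ^)
Cells containing 1 after step 9: {-3, -2, -1, 0} -> 4 cell(s)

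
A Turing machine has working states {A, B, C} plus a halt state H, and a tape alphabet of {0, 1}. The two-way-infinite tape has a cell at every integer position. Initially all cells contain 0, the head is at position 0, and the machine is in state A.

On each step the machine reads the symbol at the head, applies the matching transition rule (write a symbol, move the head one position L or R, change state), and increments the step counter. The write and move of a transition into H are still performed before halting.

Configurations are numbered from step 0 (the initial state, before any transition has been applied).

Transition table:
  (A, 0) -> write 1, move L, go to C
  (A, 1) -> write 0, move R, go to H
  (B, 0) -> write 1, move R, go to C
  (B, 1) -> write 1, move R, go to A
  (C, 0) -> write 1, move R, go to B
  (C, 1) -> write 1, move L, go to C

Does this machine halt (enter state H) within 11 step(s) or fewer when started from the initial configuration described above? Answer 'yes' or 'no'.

Answer: yes

Derivation:
Step 1: in state A at pos 0, read 0 -> (A,0)->write 1,move L,goto C. Now: state=C, head=-1, tape[-2..1]=0010 (head:  ^)
Step 2: in state C at pos -1, read 0 -> (C,0)->write 1,move R,goto B. Now: state=B, head=0, tape[-2..1]=0110 (head:   ^)
Step 3: in state B at pos 0, read 1 -> (B,1)->write 1,move R,goto A. Now: state=A, head=1, tape[-2..2]=01100 (head:    ^)
Step 4: in state A at pos 1, read 0 -> (A,0)->write 1,move L,goto C. Now: state=C, head=0, tape[-2..2]=01110 (head:   ^)
Step 5: in state C at pos 0, read 1 -> (C,1)->write 1,move L,goto C. Now: state=C, head=-1, tape[-2..2]=01110 (head:  ^)
Step 6: in state C at pos -1, read 1 -> (C,1)->write 1,move L,goto C. Now: state=C, head=-2, tape[-3..2]=001110 (head:  ^)
Step 7: in state C at pos -2, read 0 -> (C,0)->write 1,move R,goto B. Now: state=B, head=-1, tape[-3..2]=011110 (head:   ^)
Step 8: in state B at pos -1, read 1 -> (B,1)->write 1,move R,goto A. Now: state=A, head=0, tape[-3..2]=011110 (head:    ^)
Step 9: in state A at pos 0, read 1 -> (A,1)->write 0,move R,goto H. Now: state=H, head=1, tape[-3..2]=011010 (head:     ^)
State H reached at step 9; 9 <= 11 -> yes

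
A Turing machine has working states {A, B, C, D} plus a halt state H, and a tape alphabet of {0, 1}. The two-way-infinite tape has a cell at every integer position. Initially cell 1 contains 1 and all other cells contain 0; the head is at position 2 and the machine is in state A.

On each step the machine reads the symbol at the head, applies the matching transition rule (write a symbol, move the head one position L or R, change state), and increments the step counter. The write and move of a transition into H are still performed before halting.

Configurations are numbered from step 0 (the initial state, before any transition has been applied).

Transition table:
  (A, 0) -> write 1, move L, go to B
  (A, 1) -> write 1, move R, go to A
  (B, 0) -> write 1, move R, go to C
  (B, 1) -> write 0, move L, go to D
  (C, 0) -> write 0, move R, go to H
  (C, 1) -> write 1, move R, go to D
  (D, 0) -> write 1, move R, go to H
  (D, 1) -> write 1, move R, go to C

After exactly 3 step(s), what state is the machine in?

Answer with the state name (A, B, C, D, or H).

Answer: H

Derivation:
Step 1: in state A at pos 2, read 0 -> (A,0)->write 1,move L,goto B. Now: state=B, head=1, tape[0..3]=0110 (head:  ^)
Step 2: in state B at pos 1, read 1 -> (B,1)->write 0,move L,goto D. Now: state=D, head=0, tape[-1..3]=00010 (head:  ^)
Step 3: in state D at pos 0, read 0 -> (D,0)->write 1,move R,goto H. Now: state=H, head=1, tape[-1..3]=01010 (head:   ^)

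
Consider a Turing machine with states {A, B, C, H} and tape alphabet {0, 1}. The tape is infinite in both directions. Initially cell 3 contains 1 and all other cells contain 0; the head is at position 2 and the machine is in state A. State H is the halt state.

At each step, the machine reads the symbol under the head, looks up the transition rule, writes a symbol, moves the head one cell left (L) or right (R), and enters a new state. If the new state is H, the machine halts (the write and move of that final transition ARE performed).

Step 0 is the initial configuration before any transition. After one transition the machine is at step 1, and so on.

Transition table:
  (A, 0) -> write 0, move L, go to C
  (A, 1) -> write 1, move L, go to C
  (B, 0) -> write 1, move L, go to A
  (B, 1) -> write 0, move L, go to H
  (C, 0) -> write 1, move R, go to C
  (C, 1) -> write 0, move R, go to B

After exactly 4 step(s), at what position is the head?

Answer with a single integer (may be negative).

Step 1: in state A at pos 2, read 0 -> (A,0)->write 0,move L,goto C. Now: state=C, head=1, tape[0..4]=00010 (head:  ^)
Step 2: in state C at pos 1, read 0 -> (C,0)->write 1,move R,goto C. Now: state=C, head=2, tape[0..4]=01010 (head:   ^)
Step 3: in state C at pos 2, read 0 -> (C,0)->write 1,move R,goto C. Now: state=C, head=3, tape[0..4]=01110 (head:    ^)
Step 4: in state C at pos 3, read 1 -> (C,1)->write 0,move R,goto B. Now: state=B, head=4, tape[0..5]=011000 (head:     ^)

Answer: 4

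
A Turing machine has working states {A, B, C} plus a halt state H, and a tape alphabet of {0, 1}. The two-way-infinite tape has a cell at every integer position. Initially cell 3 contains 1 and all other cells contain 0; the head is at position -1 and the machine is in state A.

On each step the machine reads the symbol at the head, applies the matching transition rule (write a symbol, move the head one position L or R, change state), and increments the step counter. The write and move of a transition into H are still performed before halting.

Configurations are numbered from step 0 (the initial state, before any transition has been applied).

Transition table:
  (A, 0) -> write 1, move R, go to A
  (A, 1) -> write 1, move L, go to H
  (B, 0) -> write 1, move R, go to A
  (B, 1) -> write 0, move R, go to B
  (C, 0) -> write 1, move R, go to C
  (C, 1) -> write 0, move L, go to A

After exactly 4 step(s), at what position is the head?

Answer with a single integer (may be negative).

Answer: 3

Derivation:
Step 1: in state A at pos -1, read 0 -> (A,0)->write 1,move R,goto A. Now: state=A, head=0, tape[-2..4]=0100010 (head:   ^)
Step 2: in state A at pos 0, read 0 -> (A,0)->write 1,move R,goto A. Now: state=A, head=1, tape[-2..4]=0110010 (head:    ^)
Step 3: in state A at pos 1, read 0 -> (A,0)->write 1,move R,goto A. Now: state=A, head=2, tape[-2..4]=0111010 (head:     ^)
Step 4: in state A at pos 2, read 0 -> (A,0)->write 1,move R,goto A. Now: state=A, head=3, tape[-2..4]=0111110 (head:      ^)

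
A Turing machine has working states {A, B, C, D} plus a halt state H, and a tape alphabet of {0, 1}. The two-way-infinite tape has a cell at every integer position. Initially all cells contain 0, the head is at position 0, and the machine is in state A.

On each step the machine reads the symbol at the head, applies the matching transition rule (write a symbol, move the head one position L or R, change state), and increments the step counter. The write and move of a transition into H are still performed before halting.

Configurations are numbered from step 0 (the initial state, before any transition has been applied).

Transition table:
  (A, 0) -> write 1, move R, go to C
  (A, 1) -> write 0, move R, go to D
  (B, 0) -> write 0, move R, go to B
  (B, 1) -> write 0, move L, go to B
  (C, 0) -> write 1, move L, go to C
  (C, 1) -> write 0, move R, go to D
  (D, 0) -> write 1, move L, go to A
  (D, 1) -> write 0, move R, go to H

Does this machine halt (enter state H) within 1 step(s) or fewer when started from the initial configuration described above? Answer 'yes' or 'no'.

Answer: no

Derivation:
Step 1: in state A at pos 0, read 0 -> (A,0)->write 1,move R,goto C. Now: state=C, head=1, tape[-1..2]=0100 (head:   ^)
After 1 step(s): state = C (not H) -> not halted within 1 -> no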